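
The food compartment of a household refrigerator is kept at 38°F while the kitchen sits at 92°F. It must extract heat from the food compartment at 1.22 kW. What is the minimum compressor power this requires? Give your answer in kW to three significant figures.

In absolute terms T_C = 276.48 K and T_H = 306.48 K, so ΔT = 30.00 K.
COP_Carnot = T_C/ΔT = 276.48/30.00 = 9.216.
Ẇ_min = Q̇/COP_Carnot = 1.220/9.216 = 0.1324 kW.

0.132 kW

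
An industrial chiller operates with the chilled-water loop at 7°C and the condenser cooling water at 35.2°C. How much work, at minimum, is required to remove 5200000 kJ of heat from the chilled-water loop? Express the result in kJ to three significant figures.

523000 kJ

In absolute terms T_C = 280.15 K and T_H = 308.35 K, so ΔT = 28.20 K.
The reversible limit is COP_R = T_C/ΔT = 9.934, so W_min = Q_C/COP = Q_C·ΔT/T_C.
W_min = 5200000 × 28.20/280.15 = 523400 kJ.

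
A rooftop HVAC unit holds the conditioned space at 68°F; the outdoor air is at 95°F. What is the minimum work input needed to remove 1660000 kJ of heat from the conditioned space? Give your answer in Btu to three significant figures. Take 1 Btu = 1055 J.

80500 Btu

In absolute terms T_C = 293.15 K and T_H = 308.15 K, so ΔT = 15.00 K.
The reversible limit is COP_R = T_C/ΔT = 19.54, so W_min = Q_C/COP = Q_C·ΔT/T_C.
W_min = 1660000 × 15.00/293.15 = 84940 kJ = 80510 Btu.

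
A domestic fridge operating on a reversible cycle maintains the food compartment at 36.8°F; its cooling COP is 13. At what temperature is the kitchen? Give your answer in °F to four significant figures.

74.99 °F

COP_R = T_C/(T_H − T_C) gives T_H − T_C = T_C/COP.
With T_C = 275.82 K, T_H = 275.82 × (1 + 1/13) = 297.03 K.
Converting, 297.03 K = 74.99°F.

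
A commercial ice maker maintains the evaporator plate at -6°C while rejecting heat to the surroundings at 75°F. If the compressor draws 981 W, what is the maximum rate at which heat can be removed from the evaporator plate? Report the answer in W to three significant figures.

In absolute terms T_C = 267.15 K and T_H = 297.04 K, so ΔT = 29.89 K.
COP_Carnot = T_C/ΔT = 267.15/29.89 = 8.938.
Q̇_max = COP_Carnot × Ẇ = 8.938 × 981.0 W = 8768 W.

8770 W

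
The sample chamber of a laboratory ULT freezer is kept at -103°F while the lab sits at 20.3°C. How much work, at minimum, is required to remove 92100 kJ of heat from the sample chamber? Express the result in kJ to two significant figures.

44000 kJ

In absolute terms T_C = 198.15 K and T_H = 293.45 K, so ΔT = 95.30 K.
The reversible limit is COP_R = T_C/ΔT = 2.079, so W_min = Q_C/COP = Q_C·ΔT/T_C.
W_min = 92100 × 95.30/198.15 = 44300 kJ.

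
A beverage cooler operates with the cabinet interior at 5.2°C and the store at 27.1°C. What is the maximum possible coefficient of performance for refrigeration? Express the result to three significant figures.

12.7

In absolute terms T_C = 278.35 K and T_H = 300.25 K, so ΔT = 21.90 K.
For a reversible cycle, COP_Carnot = T_C/ΔT = 278.35/21.90 = 12.71.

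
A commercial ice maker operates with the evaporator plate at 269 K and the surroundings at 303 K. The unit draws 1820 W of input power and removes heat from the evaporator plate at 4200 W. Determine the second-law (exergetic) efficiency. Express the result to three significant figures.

COP_actual = Q̇_C/Ẇ = 4200/1820 = 2.308.
The reservoir spacing is ΔT = 303 − 269 = 34.00 K.
COP_Carnot = T_C/ΔT = 269.00/34.00 = 7.912.
η_II = COP_actual/COP_Carnot = 2.308/7.912 = 0.2917.

0.292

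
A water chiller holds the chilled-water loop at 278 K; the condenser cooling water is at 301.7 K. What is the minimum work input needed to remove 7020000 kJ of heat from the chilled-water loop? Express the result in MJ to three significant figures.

598 MJ

The reservoir spacing is ΔT = 301.7 − 278 = 23.70 K.
The reversible limit is COP_R = T_C/ΔT = 11.73, so W_min = Q_C/COP = Q_C·ΔT/T_C.
W_min = 7020000 × 23.70/278.00 = 598500 kJ = 598.5 MJ.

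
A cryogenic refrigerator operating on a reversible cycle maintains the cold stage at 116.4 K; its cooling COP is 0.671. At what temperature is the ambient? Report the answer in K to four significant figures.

COP_R = T_C/(T_H − T_C) gives T_H − T_C = T_C/COP.
With T_C = 116.40 K, T_H = 116.40 × (1 + 1/0.671) = 289.87 K.

289.9 K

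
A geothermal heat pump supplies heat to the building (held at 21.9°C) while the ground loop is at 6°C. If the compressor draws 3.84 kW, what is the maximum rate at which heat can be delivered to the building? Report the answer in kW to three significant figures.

In absolute terms T_C = 279.15 K and T_H = 295.05 K, so ΔT = 15.90 K.
COP_Carnot = T_H/ΔT = 295.05/15.90 = 18.56.
Q̇_max = COP_Carnot × Ẇ = 18.56 × 3.840 kW = 71.26 kW.

71.3 kW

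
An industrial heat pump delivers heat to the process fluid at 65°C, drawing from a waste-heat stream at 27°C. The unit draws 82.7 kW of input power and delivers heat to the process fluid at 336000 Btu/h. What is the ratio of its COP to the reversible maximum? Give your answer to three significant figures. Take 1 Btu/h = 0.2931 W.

Converting, Q̇_H = 336000 Btu/h = 98.48 kW, so COP_actual = Q̇_H/Ẇ = 98.48/82.70 = 1.191.
In absolute terms T_C = 300.15 K and T_H = 338.15 K, so ΔT = 38.00 K.
COP_Carnot = T_H/ΔT = 338.15/38.00 = 8.899.
η_II = COP_actual/COP_Carnot = 1.191/8.899 = 0.1338.

0.134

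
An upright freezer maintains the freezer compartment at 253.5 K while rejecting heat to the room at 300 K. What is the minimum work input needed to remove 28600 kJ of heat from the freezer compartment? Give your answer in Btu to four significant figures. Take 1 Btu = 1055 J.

4973 Btu

The reservoir spacing is ΔT = 300 − 253.5 = 46.50 K.
The reversible limit is COP_R = T_C/ΔT = 5.452, so W_min = Q_C/COP = Q_C·ΔT/T_C.
W_min = 28600 × 46.50/253.50 = 5246 kJ = 4973 Btu.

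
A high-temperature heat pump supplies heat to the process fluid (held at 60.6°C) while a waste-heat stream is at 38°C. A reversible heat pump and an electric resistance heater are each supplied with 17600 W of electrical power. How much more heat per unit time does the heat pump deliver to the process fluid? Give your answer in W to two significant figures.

In absolute terms T_C = 311.15 K and T_H = 333.75 K, so ΔT = 22.60 K.
COP_Carnot = T_H/ΔT = 333.75/22.60 = 14.77.
The heat pump delivers Q̇_H = COP × Ẇ = 259900 W; the resistance heater delivers Ẇ = 17600 W.
Extra = (COP − 1)·Ẇ = 242300 W.

240000 W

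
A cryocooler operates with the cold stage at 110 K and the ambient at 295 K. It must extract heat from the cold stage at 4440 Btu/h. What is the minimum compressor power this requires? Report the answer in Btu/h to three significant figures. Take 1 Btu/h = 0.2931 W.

7470 Btu/h

The reservoir spacing is ΔT = 295 − 110 = 185.0 K.
COP_Carnot = T_C/ΔT = 110.00/185.0 = 0.5946.
Ẇ_min = Q̇/COP_Carnot = 4440/0.5946 = 7467 Btu/h.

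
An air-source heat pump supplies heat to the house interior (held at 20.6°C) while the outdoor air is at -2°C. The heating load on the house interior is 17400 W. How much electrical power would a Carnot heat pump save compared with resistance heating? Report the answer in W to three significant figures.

16100 W

In absolute terms T_C = 271.15 K and T_H = 293.75 K, so ΔT = 22.60 K.
COP_Carnot = T_H/ΔT = 293.75/22.60 = 13.00.
Resistance heating needs Ẇ_res = Q̇_H = 17400 W; the reversible heat pump needs only Ẇ_hp = Q̇_H/COP = 1339 W.
Saving = 17400 − 1339 = 16060 W.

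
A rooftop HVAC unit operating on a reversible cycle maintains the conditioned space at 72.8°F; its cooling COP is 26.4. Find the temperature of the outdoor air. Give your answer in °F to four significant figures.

92.97 °F

COP_R = T_C/(T_H − T_C) gives T_H − T_C = T_C/COP.
With T_C = 295.82 K, T_H = 295.82 × (1 + 1/26.4) = 307.02 K.
Converting, 307.02 K = 92.97°F.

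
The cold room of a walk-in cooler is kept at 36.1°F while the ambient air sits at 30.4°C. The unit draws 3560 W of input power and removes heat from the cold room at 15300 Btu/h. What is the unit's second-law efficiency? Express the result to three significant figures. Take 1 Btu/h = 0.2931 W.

Converting, Q̇_C = 15300 Btu/h = 4484 W, so COP_actual = Q̇_C/Ẇ = 4484/3560 = 1.260.
In absolute terms T_C = 275.43 K and T_H = 303.55 K, so ΔT = 28.12 K.
COP_Carnot = T_C/ΔT = 275.43/28.12 = 9.794.
η_II = COP_actual/COP_Carnot = 1.260/9.794 = 0.1286.

0.129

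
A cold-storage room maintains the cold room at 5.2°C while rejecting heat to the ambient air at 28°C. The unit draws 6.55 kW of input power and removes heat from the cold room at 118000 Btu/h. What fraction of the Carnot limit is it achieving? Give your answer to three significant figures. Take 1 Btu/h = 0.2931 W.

0.433

Converting, Q̇_C = 118000 Btu/h = 34.59 kW, so COP_actual = Q̇_C/Ẇ = 34.59/6.550 = 5.280.
In absolute terms T_C = 278.35 K and T_H = 301.15 K, so ΔT = 22.80 K.
COP_Carnot = T_C/ΔT = 278.35/22.80 = 12.21.
η_II = COP_actual/COP_Carnot = 5.280/12.21 = 0.4325.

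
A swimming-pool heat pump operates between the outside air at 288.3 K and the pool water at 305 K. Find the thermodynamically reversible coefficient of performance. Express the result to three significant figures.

18.3

The reservoir spacing is ΔT = 305 − 288.3 = 16.70 K.
For a reversible cycle, COP_Carnot = T_H/ΔT = 305.00/16.70 = 18.26.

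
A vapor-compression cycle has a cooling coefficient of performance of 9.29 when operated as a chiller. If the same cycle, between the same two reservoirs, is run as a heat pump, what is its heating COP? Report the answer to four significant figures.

10.29

The first law on one cycle gives Q_H = Q_C + W, so Q_H/W = Q_C/W + 1.
COP_HP = COP_R + 1 = 9.29 + 1 = 10.29.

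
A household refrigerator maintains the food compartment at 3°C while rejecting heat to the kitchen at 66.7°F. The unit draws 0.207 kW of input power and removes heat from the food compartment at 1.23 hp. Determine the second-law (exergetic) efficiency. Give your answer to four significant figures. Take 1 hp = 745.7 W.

Converting, Q̇_C = 1.230 hp = 0.9172 kW, so COP_actual = Q̇_C/Ẇ = 0.9172/0.2070 = 4.431.
In absolute terms T_C = 276.15 K and T_H = 292.43 K, so ΔT = 16.28 K.
COP_Carnot = T_C/ΔT = 276.15/16.28 = 16.96.
η_II = COP_actual/COP_Carnot = 4.431/16.96 = 0.2612.

0.2612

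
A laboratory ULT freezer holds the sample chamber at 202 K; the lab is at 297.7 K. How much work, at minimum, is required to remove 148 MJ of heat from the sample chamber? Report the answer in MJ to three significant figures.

70.1 MJ

The reservoir spacing is ΔT = 297.7 − 202 = 95.70 K.
The reversible limit is COP_R = T_C/ΔT = 2.111, so W_min = Q_C/COP = Q_C·ΔT/T_C.
W_min = 148.0 × 95.70/202.00 = 70.12 MJ.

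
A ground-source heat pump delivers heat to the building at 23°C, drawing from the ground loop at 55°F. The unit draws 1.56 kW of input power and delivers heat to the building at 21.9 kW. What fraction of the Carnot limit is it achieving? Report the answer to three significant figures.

COP_actual = Q̇_H/Ẇ = 21.90/1.560 = 14.04.
In absolute terms T_C = 285.93 K and T_H = 296.15 K, so ΔT = 10.22 K.
COP_Carnot = T_H/ΔT = 296.15/10.22 = 28.97.
η_II = COP_actual/COP_Carnot = 14.04/28.97 = 0.4846.

0.485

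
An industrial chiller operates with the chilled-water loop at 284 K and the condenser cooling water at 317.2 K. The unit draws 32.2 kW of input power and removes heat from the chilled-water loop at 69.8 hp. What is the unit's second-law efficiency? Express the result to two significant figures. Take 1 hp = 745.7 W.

Converting, Q̇_C = 69.80 hp = 52.05 kW, so COP_actual = Q̇_C/Ẇ = 52.05/32.20 = 1.616.
The reservoir spacing is ΔT = 317.2 − 284 = 33.20 K.
COP_Carnot = T_C/ΔT = 284.00/33.20 = 8.554.
η_II = COP_actual/COP_Carnot = 1.616/8.554 = 0.1890.

0.19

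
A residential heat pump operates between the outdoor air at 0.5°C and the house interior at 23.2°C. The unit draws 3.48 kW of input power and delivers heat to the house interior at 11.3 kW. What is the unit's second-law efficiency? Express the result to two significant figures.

0.25

COP_actual = Q̇_H/Ẇ = 11.30/3.480 = 3.247.
In absolute terms T_C = 273.65 K and T_H = 296.35 K, so ΔT = 22.70 K.
COP_Carnot = T_H/ΔT = 296.35/22.70 = 13.06.
η_II = COP_actual/COP_Carnot = 3.247/13.06 = 0.2487.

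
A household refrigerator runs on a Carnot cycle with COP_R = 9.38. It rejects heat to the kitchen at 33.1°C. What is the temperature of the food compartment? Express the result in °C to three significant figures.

For a Carnot refrigerator COP_R = T_C/(T_H − T_C), so T_C = COP·T_H/(1 + COP).
With T_H = 306.25 K, T_C = 9.38 × 306.25/10.38 = 276.75 K.
Converting, 276.75 K = 3.60°C.

3.60 °C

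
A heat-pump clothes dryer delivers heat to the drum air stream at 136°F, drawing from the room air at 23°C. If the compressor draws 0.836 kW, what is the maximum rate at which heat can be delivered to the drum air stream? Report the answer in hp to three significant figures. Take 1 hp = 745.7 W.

10.7 hp

In absolute terms T_C = 296.15 K and T_H = 330.93 K, so ΔT = 34.78 K.
COP_Carnot = T_H/ΔT = 330.93/34.78 = 9.515.
Q̇_max = COP_Carnot × Ẇ = 9.515 × 0.8360 kW = 7.955 kW = 10.67 hp.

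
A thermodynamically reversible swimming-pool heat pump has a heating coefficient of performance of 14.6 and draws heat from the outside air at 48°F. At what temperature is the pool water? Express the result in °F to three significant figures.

85.3 °F

COP_HP = T_H/(T_H − T_C) rearranges to T_H = COP·T_C/(COP − 1).
With T_C = 282.04 K, T_H = 14.6 × 282.04/13.60 = 302.78 K.
Converting, 302.78 K = 85.33°F.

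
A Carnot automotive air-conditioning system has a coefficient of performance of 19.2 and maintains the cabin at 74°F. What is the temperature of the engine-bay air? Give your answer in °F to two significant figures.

100 °F

COP_R = T_C/(T_H − T_C) gives T_H − T_C = T_C/COP.
With T_C = 296.48 K, T_H = 296.48 × (1 + 1/19.2) = 311.93 K.
Converting, 311.93 K = 101.80°F.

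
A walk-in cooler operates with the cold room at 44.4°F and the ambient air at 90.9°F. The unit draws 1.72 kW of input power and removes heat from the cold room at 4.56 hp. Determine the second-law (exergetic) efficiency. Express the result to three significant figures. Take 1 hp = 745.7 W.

0.182

Converting, Q̇_C = 4.560 hp = 3.400 kW, so COP_actual = Q̇_C/Ẇ = 3.400/1.720 = 1.977.
In absolute terms T_C = 280.04 K and T_H = 305.87 K, so ΔT = 25.83 K.
COP_Carnot = T_C/ΔT = 280.04/25.83 = 10.84.
η_II = COP_actual/COP_Carnot = 1.977/10.84 = 0.1824.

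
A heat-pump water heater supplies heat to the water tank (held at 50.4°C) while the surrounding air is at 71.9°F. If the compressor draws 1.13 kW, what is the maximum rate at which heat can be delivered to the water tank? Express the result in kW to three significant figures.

12.9 kW

In absolute terms T_C = 295.32 K and T_H = 323.55 K, so ΔT = 28.23 K.
COP_Carnot = T_H/ΔT = 323.55/28.23 = 11.46.
Q̇_max = COP_Carnot × Ẇ = 11.46 × 1.130 kW = 12.95 kW.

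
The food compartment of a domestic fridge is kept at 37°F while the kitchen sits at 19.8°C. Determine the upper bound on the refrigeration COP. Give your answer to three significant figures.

In absolute terms T_C = 275.93 K and T_H = 292.95 K, so ΔT = 17.02 K.
For a reversible cycle, COP_Carnot = T_C/ΔT = 275.93/17.02 = 16.21.

16.2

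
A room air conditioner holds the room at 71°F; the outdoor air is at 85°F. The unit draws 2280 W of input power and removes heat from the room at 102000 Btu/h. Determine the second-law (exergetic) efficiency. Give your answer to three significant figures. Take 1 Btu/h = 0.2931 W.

0.346

Converting, Q̇_C = 102000 Btu/h = 29900 W, so COP_actual = Q̇_C/Ẇ = 29900/2280 = 13.11.
In absolute terms T_C = 294.82 K and T_H = 302.59 K, so ΔT = 7.778 K.
COP_Carnot = T_C/ΔT = 294.82/7.778 = 37.91.
η_II = COP_actual/COP_Carnot = 13.11/37.91 = 0.3459.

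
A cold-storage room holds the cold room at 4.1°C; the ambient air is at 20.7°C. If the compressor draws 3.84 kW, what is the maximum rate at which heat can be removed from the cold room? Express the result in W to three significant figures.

In absolute terms T_C = 277.25 K and T_H = 293.85 K, so ΔT = 16.60 K.
COP_Carnot = T_C/ΔT = 277.25/16.60 = 16.70.
Q̇_max = COP_Carnot × Ẇ = 16.70 × 3.840 kW = 64.13 kW = 64130 W.

64100 W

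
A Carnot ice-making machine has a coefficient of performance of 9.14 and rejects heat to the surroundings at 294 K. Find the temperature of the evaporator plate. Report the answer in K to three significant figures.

265 K

For a Carnot refrigerator COP_R = T_C/(T_H − T_C), so T_C = COP·T_H/(1 + COP).
With T_H = 294.00 K, T_C = 9.14 × 294.00/10.14 = 265.01 K.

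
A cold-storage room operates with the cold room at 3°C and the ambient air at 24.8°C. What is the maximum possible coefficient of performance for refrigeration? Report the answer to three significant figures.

In absolute terms T_C = 276.15 K and T_H = 297.95 K, so ΔT = 21.80 K.
For a reversible cycle, COP_Carnot = T_C/ΔT = 276.15/21.80 = 12.67.

12.7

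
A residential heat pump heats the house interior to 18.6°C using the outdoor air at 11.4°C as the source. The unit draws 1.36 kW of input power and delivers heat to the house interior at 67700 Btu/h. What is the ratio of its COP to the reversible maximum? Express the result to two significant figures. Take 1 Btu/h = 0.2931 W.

Converting, Q̇_H = 67700 Btu/h = 19.84 kW, so COP_actual = Q̇_H/Ẇ = 19.84/1.360 = 14.59.
In absolute terms T_C = 284.55 K and T_H = 291.75 K, so ΔT = 7.200 K.
COP_Carnot = T_H/ΔT = 291.75/7.200 = 40.52.
η_II = COP_actual/COP_Carnot = 14.59/40.52 = 0.3601.

0.36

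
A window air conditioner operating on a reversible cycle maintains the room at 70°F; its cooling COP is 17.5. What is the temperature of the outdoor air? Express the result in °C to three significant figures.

COP_R = T_C/(T_H − T_C) gives T_H − T_C = T_C/COP.
With T_C = 294.26 K, T_H = 294.26 × (1 + 1/17.5) = 311.08 K.
Converting, 311.08 K = 37.93°C.

37.9 °C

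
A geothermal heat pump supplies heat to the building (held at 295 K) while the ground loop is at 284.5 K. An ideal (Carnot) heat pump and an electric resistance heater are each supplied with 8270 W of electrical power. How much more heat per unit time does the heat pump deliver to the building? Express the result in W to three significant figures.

The reservoir spacing is ΔT = 295 − 284.5 = 10.50 K.
COP_Carnot = T_H/ΔT = 295.00/10.50 = 28.10.
The heat pump delivers Q̇_H = COP × Ẇ = 232300 W; the resistance heater delivers Ẇ = 8270 W.
Extra = (COP − 1)·Ẇ = 224100 W.

224000 W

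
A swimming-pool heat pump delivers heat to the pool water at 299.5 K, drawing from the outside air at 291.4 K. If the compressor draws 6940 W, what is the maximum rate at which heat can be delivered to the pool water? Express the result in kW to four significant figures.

256.6 kW

The reservoir spacing is ΔT = 299.5 − 291.4 = 8.100 K.
COP_Carnot = T_H/ΔT = 299.50/8.100 = 36.98.
Q̇_max = COP_Carnot × Ẇ = 36.98 × 6940 W = 256600 W = 256.6 kW.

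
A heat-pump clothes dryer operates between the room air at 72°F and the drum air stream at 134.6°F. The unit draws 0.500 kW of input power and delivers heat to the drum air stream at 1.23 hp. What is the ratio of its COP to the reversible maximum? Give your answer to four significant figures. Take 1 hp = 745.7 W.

0.1932

Converting, Q̇_H = 1.230 hp = 0.9172 kW, so COP_actual = Q̇_H/Ẇ = 0.9172/0.5000 = 1.834.
In absolute terms T_C = 295.37 K and T_H = 330.15 K, so ΔT = 34.78 K.
COP_Carnot = T_H/ΔT = 330.15/34.78 = 9.493.
η_II = COP_actual/COP_Carnot = 1.834/9.493 = 0.1932.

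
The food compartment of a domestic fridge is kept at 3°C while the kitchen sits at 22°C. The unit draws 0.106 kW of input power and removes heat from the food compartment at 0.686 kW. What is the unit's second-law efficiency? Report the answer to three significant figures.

0.445

COP_actual = Q̇_C/Ẇ = 0.6860/0.1060 = 6.472.
In absolute terms T_C = 276.15 K and T_H = 295.15 K, so ΔT = 19.00 K.
COP_Carnot = T_C/ΔT = 276.15/19.00 = 14.53.
η_II = COP_actual/COP_Carnot = 6.472/14.53 = 0.4453.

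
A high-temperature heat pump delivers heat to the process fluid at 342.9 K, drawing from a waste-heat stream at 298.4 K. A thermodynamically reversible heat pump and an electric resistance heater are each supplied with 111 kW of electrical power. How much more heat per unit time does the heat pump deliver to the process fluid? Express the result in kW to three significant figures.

The reservoir spacing is ΔT = 342.9 − 298.4 = 44.50 K.
COP_Carnot = T_H/ΔT = 342.90/44.50 = 7.706.
The heat pump delivers Q̇_H = COP × Ẇ = 855.3 kW; the resistance heater delivers Ẇ = 111.0 kW.
Extra = (COP − 1)·Ẇ = 744.3 kW.

744 kW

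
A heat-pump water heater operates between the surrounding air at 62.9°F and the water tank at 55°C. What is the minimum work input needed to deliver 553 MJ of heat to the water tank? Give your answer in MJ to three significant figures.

In absolute terms T_C = 290.32 K and T_H = 328.15 K, so ΔT = 37.83 K.
The reversible limit is COP_HP = T_H/ΔT = 8.674, so W_min = Q_H/COP = Q_H·ΔT/T_H.
W_min = 553.0 × 37.83/328.15 = 63.76 MJ.

63.8 MJ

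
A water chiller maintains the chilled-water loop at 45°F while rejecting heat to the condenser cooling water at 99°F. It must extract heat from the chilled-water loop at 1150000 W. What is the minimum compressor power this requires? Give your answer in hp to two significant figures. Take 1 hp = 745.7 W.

In absolute terms T_C = 280.37 K and T_H = 310.37 K, so ΔT = 30.00 K.
COP_Carnot = T_C/ΔT = 280.37/30.00 = 9.346.
Ẇ_min = Q̇/COP_Carnot = 1150000/9.346 = 123100 W = 165.0 hp.

170 hp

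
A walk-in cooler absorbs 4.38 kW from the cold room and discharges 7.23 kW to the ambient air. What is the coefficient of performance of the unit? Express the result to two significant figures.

The first law gives Q̇_H = Q̇_C + Ẇ, so the three rates are Q̇_C = 4.380, Q̇_H = 7.230, Ẇ = 2.850 kW.
COP_R = Q̇_C/Ẇ = 4.380/2.850 = 1.537.

1.5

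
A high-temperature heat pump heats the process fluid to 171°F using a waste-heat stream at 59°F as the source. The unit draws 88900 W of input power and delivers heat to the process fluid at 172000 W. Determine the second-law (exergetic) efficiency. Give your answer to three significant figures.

0.344

COP_actual = Q̇_H/Ẇ = 172000/88900 = 1.935.
In absolute terms T_C = 288.15 K and T_H = 350.37 K, so ΔT = 62.22 K.
COP_Carnot = T_H/ΔT = 350.37/62.22 = 5.631.
η_II = COP_actual/COP_Carnot = 1.935/5.631 = 0.3436.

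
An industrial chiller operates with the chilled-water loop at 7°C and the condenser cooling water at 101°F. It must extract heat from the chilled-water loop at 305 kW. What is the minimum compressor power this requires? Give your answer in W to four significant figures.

In absolute terms T_C = 280.15 K and T_H = 311.48 K, so ΔT = 31.33 K.
COP_Carnot = T_C/ΔT = 280.15/31.33 = 8.941.
Ẇ_min = Q̇/COP_Carnot = 305.0/8.941 = 34.11 kW = 34110 W.

34110 W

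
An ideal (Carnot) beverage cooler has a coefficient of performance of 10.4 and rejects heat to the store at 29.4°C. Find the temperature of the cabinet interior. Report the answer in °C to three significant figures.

For a Carnot refrigerator COP_R = T_C/(T_H − T_C), so T_C = COP·T_H/(1 + COP).
With T_H = 302.55 K, T_C = 10.4 × 302.55/11.40 = 276.01 K.
Converting, 276.01 K = 2.86°C.

2.86 °C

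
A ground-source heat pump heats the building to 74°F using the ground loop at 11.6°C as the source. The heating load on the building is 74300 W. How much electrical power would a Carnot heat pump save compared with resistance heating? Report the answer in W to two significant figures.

71000 W

In absolute terms T_C = 284.75 K and T_H = 296.48 K, so ΔT = 11.73 K.
COP_Carnot = T_H/ΔT = 296.48/11.73 = 25.27.
Resistance heating needs Ẇ_res = Q̇_H = 74300 W; the reversible heat pump needs only Ẇ_hp = Q̇_H/COP = 2940 W.
Saving = 74300 − 2940 = 71360 W.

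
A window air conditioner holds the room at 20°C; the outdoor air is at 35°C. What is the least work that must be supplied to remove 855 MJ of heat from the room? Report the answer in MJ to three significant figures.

In absolute terms T_C = 293.15 K and T_H = 308.15 K, so ΔT = 15.00 K.
The reversible limit is COP_R = T_C/ΔT = 19.54, so W_min = Q_C/COP = Q_C·ΔT/T_C.
W_min = 855.0 × 15.00/293.15 = 43.75 MJ.

43.7 MJ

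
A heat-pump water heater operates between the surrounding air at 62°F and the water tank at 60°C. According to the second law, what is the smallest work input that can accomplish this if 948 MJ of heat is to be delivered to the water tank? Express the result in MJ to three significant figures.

In absolute terms T_C = 289.82 K and T_H = 333.15 K, so ΔT = 43.33 K.
The reversible limit is COP_HP = T_H/ΔT = 7.688, so W_min = Q_H/COP = Q_H·ΔT/T_H.
W_min = 948.0 × 43.33/333.15 = 123.3 MJ.

123 MJ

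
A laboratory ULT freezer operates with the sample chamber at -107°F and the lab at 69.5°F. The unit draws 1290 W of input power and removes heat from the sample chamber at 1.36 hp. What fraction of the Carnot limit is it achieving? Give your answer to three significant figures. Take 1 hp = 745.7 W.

0.393

Converting, Q̇_C = 1.360 hp = 1014 W, so COP_actual = Q̇_C/Ẇ = 1014/1290 = 0.7862.
In absolute terms T_C = 195.93 K and T_H = 293.98 K, so ΔT = 98.06 K.
COP_Carnot = T_C/ΔT = 195.93/98.06 = 1.998.
η_II = COP_actual/COP_Carnot = 0.7862/1.998 = 0.3934.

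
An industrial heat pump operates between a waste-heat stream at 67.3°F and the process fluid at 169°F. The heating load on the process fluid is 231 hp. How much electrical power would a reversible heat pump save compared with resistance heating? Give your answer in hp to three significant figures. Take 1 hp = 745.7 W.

194 hp

In absolute terms T_C = 292.76 K and T_H = 349.26 K, so ΔT = 56.50 K.
COP_Carnot = T_H/ΔT = 349.26/56.50 = 6.182.
Resistance heating needs Ẇ_res = Q̇_H = 231.0 hp; the reversible heat pump needs only Ẇ_hp = Q̇_H/COP = 37.37 hp.
Saving = 231.0 − 37.37 = 193.6 hp.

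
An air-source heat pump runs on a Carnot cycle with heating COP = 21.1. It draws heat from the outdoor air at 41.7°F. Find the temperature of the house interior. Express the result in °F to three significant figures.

COP_HP = T_H/(T_H − T_C) rearranges to T_H = COP·T_C/(COP − 1).
With T_C = 278.54 K, T_H = 21.1 × 278.54/20.10 = 292.40 K.
Converting, 292.40 K = 66.64°F.

66.6 °F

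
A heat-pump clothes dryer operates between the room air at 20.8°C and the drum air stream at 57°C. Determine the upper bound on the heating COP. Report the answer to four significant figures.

9.120

In absolute terms T_C = 293.95 K and T_H = 330.15 K, so ΔT = 36.20 K.
For a reversible cycle, COP_Carnot = T_H/ΔT = 330.15/36.20 = 9.120.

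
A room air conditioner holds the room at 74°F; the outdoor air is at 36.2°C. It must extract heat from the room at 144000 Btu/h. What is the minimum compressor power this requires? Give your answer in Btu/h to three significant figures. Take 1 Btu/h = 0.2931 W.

6250 Btu/h

In absolute terms T_C = 296.48 K and T_H = 309.35 K, so ΔT = 12.87 K.
COP_Carnot = T_C/ΔT = 296.48/12.87 = 23.04.
Ẇ_min = Q̇/COP_Carnot = 144000/23.04 = 6249 Btu/h.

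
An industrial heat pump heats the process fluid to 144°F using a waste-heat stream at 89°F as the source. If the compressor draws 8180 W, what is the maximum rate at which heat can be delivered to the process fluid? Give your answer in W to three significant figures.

In absolute terms T_C = 304.82 K and T_H = 335.37 K, so ΔT = 30.56 K.
COP_Carnot = T_H/ΔT = 335.37/30.56 = 10.98.
Q̇_max = COP_Carnot × Ẇ = 10.98 × 8180 W = 89780 W.

89800 W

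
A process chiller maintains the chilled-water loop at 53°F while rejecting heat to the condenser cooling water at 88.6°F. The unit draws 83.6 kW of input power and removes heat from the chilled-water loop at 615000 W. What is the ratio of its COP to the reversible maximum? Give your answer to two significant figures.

0.51

Converting, Q̇_C = 615000 W = 615.0 kW, so COP_actual = Q̇_C/Ẇ = 615.0/83.60 = 7.356.
In absolute terms T_C = 284.82 K and T_H = 304.59 K, so ΔT = 19.78 K.
COP_Carnot = T_C/ΔT = 284.82/19.78 = 14.40.
η_II = COP_actual/COP_Carnot = 7.356/14.40 = 0.5108.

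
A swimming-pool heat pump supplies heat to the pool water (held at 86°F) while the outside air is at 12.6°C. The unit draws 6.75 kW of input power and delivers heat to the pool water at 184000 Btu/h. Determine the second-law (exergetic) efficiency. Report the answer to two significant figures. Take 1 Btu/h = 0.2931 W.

0.46

Converting, Q̇_H = 184000 Btu/h = 53.93 kW, so COP_actual = Q̇_H/Ẇ = 53.93/6.750 = 7.990.
In absolute terms T_C = 285.75 K and T_H = 303.15 K, so ΔT = 17.40 K.
COP_Carnot = T_H/ΔT = 303.15/17.40 = 17.42.
η_II = COP_actual/COP_Carnot = 7.990/17.42 = 0.4586.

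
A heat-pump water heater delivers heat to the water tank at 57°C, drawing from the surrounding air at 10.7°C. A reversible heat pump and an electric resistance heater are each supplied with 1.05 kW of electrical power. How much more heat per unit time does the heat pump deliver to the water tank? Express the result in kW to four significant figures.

6.437 kW

In absolute terms T_C = 283.85 K and T_H = 330.15 K, so ΔT = 46.30 K.
COP_Carnot = T_H/ΔT = 330.15/46.30 = 7.131.
The heat pump delivers Q̇_H = COP × Ẇ = 7.487 kW; the resistance heater delivers Ẇ = 1.050 kW.
Extra = (COP − 1)·Ẇ = 6.437 kW.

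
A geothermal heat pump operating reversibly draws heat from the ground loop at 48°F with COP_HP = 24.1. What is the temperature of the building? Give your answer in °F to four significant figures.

COP_HP = T_H/(T_H − T_C) rearranges to T_H = COP·T_C/(COP − 1).
With T_C = 282.04 K, T_H = 24.1 × 282.04/23.10 = 294.25 K.
Converting, 294.25 K = 69.98°F.

69.98 °F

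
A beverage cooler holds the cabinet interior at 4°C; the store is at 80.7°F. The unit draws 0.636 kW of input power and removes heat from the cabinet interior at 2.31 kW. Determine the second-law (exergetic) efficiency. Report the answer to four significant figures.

0.3021

COP_actual = Q̇_C/Ẇ = 2.310/0.6360 = 3.632.
In absolute terms T_C = 277.15 K and T_H = 300.21 K, so ΔT = 23.06 K.
COP_Carnot = T_C/ΔT = 277.15/23.06 = 12.02.
η_II = COP_actual/COP_Carnot = 3.632/12.02 = 0.3021.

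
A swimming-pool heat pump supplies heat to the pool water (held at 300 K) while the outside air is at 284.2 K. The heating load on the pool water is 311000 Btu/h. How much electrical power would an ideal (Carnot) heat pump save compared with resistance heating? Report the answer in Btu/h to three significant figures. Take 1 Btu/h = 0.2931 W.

The reservoir spacing is ΔT = 300 − 284.2 = 15.80 K.
COP_Carnot = T_H/ΔT = 300.00/15.80 = 18.99.
Resistance heating needs Ẇ_res = Q̇_H = 311000 Btu/h; the reversible heat pump needs only Ẇ_hp = Q̇_H/COP = 16380 Btu/h.
Saving = 311000 − 16380 = 294600 Btu/h.

295000 Btu/h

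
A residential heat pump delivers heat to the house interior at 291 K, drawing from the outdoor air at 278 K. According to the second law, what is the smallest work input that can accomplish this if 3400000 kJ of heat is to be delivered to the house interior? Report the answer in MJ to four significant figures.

The reservoir spacing is ΔT = 291 − 278 = 13.00 K.
The reversible limit is COP_HP = T_H/ΔT = 22.38, so W_min = Q_H/COP = Q_H·ΔT/T_H.
W_min = 3400000 × 13.00/291.00 = 151900 kJ = 151.9 MJ.

151.9 MJ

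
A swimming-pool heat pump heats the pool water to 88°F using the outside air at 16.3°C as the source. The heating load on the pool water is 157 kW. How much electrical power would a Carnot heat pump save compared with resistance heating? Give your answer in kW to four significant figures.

In absolute terms T_C = 289.45 K and T_H = 304.26 K, so ΔT = 14.81 K.
COP_Carnot = T_H/ΔT = 304.26/14.81 = 20.54.
Resistance heating needs Ẇ_res = Q̇_H = 157.0 kW; the reversible heat pump needs only Ẇ_hp = Q̇_H/COP = 7.643 kW.
Saving = 157.0 − 7.643 = 149.4 kW.

149.4 kW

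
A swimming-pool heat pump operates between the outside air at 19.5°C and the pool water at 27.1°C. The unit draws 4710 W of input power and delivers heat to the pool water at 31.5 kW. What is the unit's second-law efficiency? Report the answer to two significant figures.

Converting, Q̇_H = 31.50 kW = 31500 W, so COP_actual = Q̇_H/Ẇ = 31500/4710 = 6.688.
In absolute terms T_C = 292.65 K and T_H = 300.25 K, so ΔT = 7.600 K.
COP_Carnot = T_H/ΔT = 300.25/7.600 = 39.51.
η_II = COP_actual/COP_Carnot = 6.688/39.51 = 0.1693.

0.17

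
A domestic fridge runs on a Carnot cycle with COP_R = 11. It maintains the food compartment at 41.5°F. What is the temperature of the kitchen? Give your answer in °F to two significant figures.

COP_R = T_C/(T_H − T_C) gives T_H − T_C = T_C/COP.
With T_C = 278.43 K, T_H = 278.43 × (1 + 1/11) = 303.74 K.
Converting, 303.74 K = 87.06°F.

87 °F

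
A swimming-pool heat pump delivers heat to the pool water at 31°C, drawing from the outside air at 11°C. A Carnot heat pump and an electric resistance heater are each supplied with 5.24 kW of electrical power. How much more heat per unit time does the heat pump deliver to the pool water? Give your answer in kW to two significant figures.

In absolute terms T_C = 284.15 K and T_H = 304.15 K, so ΔT = 20.00 K.
COP_Carnot = T_H/ΔT = 304.15/20.00 = 15.21.
The heat pump delivers Q̇_H = COP × Ẇ = 79.69 kW; the resistance heater delivers Ẇ = 5.240 kW.
Extra = (COP − 1)·Ẇ = 74.45 kW.

74 kW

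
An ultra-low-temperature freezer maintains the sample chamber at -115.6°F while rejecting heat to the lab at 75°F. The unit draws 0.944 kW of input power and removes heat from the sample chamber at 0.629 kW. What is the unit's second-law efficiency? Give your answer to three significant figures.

0.369

COP_actual = Q̇_C/Ẇ = 0.6290/0.9440 = 0.6663.
In absolute terms T_C = 191.15 K and T_H = 297.04 K, so ΔT = 105.9 K.
COP_Carnot = T_C/ΔT = 191.15/105.9 = 1.805.
η_II = COP_actual/COP_Carnot = 0.6663/1.805 = 0.3691.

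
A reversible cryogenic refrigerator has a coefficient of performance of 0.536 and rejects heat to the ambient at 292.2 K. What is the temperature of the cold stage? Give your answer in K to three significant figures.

102 K

For a Carnot refrigerator COP_R = T_C/(T_H − T_C), so T_C = COP·T_H/(1 + COP).
With T_H = 292.20 K, T_C = 0.536 × 292.20/1.536 = 101.97 K.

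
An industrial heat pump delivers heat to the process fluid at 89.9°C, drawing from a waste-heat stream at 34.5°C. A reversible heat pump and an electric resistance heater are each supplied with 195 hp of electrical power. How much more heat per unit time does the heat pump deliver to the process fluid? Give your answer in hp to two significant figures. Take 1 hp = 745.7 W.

1100 hp

In absolute terms T_C = 307.65 K and T_H = 363.05 K, so ΔT = 55.40 K.
COP_Carnot = T_H/ΔT = 363.05/55.40 = 6.553.
The heat pump delivers Q̇_H = COP × Ẇ = 1278 hp; the resistance heater delivers Ẇ = 195.0 hp.
Extra = (COP − 1)·Ẇ = 1083 hp.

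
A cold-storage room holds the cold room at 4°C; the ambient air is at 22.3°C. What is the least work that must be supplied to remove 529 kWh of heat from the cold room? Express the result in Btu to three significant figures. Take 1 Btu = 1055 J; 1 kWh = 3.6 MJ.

In absolute terms T_C = 277.15 K and T_H = 295.45 K, so ΔT = 18.30 K.
The reversible limit is COP_R = T_C/ΔT = 15.14, so W_min = Q_C/COP = Q_C·ΔT/T_C.
W_min = 529.0 × 18.30/277.15 = 34.93 kWh = 119200 Btu.

119000 Btu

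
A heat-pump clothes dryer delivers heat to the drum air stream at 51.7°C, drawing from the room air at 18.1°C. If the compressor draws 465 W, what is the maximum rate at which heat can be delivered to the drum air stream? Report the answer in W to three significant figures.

4500 W

In absolute terms T_C = 291.25 K and T_H = 324.85 K, so ΔT = 33.60 K.
COP_Carnot = T_H/ΔT = 324.85/33.60 = 9.668.
Q̇_max = COP_Carnot × Ẇ = 9.668 × 465.0 W = 4496 W.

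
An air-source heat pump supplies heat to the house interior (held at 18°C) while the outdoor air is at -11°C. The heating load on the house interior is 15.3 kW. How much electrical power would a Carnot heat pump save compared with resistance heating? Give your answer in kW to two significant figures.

In absolute terms T_C = 262.15 K and T_H = 291.15 K, so ΔT = 29.00 K.
COP_Carnot = T_H/ΔT = 291.15/29.00 = 10.04.
Resistance heating needs Ẇ_res = Q̇_H = 15.30 kW; the reversible heat pump needs only Ẇ_hp = Q̇_H/COP = 1.524 kW.
Saving = 15.30 − 1.524 = 13.78 kW.

14 kW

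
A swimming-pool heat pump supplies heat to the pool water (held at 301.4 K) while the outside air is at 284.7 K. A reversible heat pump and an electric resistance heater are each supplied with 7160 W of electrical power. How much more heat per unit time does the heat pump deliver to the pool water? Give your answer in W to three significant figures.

The reservoir spacing is ΔT = 301.4 − 284.7 = 16.70 K.
COP_Carnot = T_H/ΔT = 301.40/16.70 = 18.05.
The heat pump delivers Q̇_H = COP × Ẇ = 129200 W; the resistance heater delivers Ẇ = 7160 W.
Extra = (COP − 1)·Ẇ = 122100 W.

122000 W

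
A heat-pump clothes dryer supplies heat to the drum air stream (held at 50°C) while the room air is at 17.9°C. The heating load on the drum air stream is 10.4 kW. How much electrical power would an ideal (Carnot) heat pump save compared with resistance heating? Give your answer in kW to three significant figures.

In absolute terms T_C = 291.05 K and T_H = 323.15 K, so ΔT = 32.10 K.
COP_Carnot = T_H/ΔT = 323.15/32.10 = 10.07.
Resistance heating needs Ẇ_res = Q̇_H = 10.40 kW; the reversible heat pump needs only Ẇ_hp = Q̇_H/COP = 1.033 kW.
Saving = 10.40 − 1.033 = 9.367 kW.

9.37 kW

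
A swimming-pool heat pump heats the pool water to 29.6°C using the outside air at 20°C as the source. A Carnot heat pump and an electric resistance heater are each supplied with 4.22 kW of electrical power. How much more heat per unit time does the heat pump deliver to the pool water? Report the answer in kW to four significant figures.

128.9 kW

In absolute terms T_C = 293.15 K and T_H = 302.75 K, so ΔT = 9.600 K.
COP_Carnot = T_H/ΔT = 302.75/9.600 = 31.54.
The heat pump delivers Q̇_H = COP × Ẇ = 133.1 kW; the resistance heater delivers Ẇ = 4.220 kW.
Extra = (COP − 1)·Ẇ = 128.9 kW.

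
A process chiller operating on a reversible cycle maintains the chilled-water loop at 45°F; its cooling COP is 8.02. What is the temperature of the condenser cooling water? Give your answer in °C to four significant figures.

42.18 °C

COP_R = T_C/(T_H − T_C) gives T_H − T_C = T_C/COP.
With T_C = 280.37 K, T_H = 280.37 × (1 + 1/8.02) = 315.33 K.
Converting, 315.33 K = 42.18°C.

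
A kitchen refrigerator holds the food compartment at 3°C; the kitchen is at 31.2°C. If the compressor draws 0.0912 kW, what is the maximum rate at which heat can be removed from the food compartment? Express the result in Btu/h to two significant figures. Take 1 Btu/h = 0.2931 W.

3000 Btu/h

In absolute terms T_C = 276.15 K and T_H = 304.35 K, so ΔT = 28.20 K.
COP_Carnot = T_C/ΔT = 276.15/28.20 = 9.793.
Q̇_max = COP_Carnot × Ẇ = 9.793 × 0.09120 kW = 0.8931 kW = 3047 Btu/h.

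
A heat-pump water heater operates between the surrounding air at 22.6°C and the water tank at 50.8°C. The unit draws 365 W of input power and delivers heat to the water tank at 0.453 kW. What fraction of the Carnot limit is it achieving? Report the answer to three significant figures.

0.108

Converting, Q̇_H = 0.4530 kW = 453.0 W, so COP_actual = Q̇_H/Ẇ = 453.0/365.0 = 1.241.
In absolute terms T_C = 295.75 K and T_H = 323.95 K, so ΔT = 28.20 K.
COP_Carnot = T_H/ΔT = 323.95/28.20 = 11.49.
η_II = COP_actual/COP_Carnot = 1.241/11.49 = 0.1080.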